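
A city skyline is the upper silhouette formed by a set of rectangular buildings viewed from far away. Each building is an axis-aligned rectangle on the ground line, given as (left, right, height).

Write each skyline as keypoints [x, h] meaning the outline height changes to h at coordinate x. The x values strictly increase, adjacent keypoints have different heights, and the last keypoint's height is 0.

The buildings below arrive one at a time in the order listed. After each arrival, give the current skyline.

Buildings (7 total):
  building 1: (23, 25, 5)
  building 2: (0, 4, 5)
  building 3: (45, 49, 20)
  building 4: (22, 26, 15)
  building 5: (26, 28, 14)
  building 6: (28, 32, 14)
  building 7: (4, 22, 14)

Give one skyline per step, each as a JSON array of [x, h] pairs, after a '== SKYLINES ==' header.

== SKYLINES ==
[[23,5],[25,0]]
[[0,5],[4,0],[23,5],[25,0]]
[[0,5],[4,0],[23,5],[25,0],[45,20],[49,0]]
[[0,5],[4,0],[22,15],[26,0],[45,20],[49,0]]
[[0,5],[4,0],[22,15],[26,14],[28,0],[45,20],[49,0]]
[[0,5],[4,0],[22,15],[26,14],[32,0],[45,20],[49,0]]
[[0,5],[4,14],[22,15],[26,14],[32,0],[45,20],[49,0]]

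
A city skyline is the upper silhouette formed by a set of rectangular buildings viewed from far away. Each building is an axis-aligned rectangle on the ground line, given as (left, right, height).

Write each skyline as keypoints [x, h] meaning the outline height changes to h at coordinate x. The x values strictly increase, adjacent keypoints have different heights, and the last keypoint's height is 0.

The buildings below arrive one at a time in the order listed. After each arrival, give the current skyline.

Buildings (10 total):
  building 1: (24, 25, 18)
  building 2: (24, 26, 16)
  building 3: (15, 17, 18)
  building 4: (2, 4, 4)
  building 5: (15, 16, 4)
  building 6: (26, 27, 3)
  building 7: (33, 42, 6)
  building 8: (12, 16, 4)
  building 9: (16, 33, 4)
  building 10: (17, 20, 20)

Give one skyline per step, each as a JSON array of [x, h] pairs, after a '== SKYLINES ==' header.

== SKYLINES ==
[[24,18],[25,0]]
[[24,18],[25,16],[26,0]]
[[15,18],[17,0],[24,18],[25,16],[26,0]]
[[2,4],[4,0],[15,18],[17,0],[24,18],[25,16],[26,0]]
[[2,4],[4,0],[15,18],[17,0],[24,18],[25,16],[26,0]]
[[2,4],[4,0],[15,18],[17,0],[24,18],[25,16],[26,3],[27,0]]
[[2,4],[4,0],[15,18],[17,0],[24,18],[25,16],[26,3],[27,0],[33,6],[42,0]]
[[2,4],[4,0],[12,4],[15,18],[17,0],[24,18],[25,16],[26,3],[27,0],[33,6],[42,0]]
[[2,4],[4,0],[12,4],[15,18],[17,4],[24,18],[25,16],[26,4],[33,6],[42,0]]
[[2,4],[4,0],[12,4],[15,18],[17,20],[20,4],[24,18],[25,16],[26,4],[33,6],[42,0]]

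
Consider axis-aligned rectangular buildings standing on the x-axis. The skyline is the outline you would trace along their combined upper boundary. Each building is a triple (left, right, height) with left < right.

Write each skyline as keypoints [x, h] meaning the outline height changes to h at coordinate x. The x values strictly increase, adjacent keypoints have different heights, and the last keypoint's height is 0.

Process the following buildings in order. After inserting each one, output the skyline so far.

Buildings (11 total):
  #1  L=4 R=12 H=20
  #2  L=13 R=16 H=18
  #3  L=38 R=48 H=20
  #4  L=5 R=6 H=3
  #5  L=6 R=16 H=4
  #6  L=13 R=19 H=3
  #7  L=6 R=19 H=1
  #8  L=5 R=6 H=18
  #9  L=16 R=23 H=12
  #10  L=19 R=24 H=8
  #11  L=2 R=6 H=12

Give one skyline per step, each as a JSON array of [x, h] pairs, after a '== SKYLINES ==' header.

== SKYLINES ==
[[4,20],[12,0]]
[[4,20],[12,0],[13,18],[16,0]]
[[4,20],[12,0],[13,18],[16,0],[38,20],[48,0]]
[[4,20],[12,0],[13,18],[16,0],[38,20],[48,0]]
[[4,20],[12,4],[13,18],[16,0],[38,20],[48,0]]
[[4,20],[12,4],[13,18],[16,3],[19,0],[38,20],[48,0]]
[[4,20],[12,4],[13,18],[16,3],[19,0],[38,20],[48,0]]
[[4,20],[12,4],[13,18],[16,3],[19,0],[38,20],[48,0]]
[[4,20],[12,4],[13,18],[16,12],[23,0],[38,20],[48,0]]
[[4,20],[12,4],[13,18],[16,12],[23,8],[24,0],[38,20],[48,0]]
[[2,12],[4,20],[12,4],[13,18],[16,12],[23,8],[24,0],[38,20],[48,0]]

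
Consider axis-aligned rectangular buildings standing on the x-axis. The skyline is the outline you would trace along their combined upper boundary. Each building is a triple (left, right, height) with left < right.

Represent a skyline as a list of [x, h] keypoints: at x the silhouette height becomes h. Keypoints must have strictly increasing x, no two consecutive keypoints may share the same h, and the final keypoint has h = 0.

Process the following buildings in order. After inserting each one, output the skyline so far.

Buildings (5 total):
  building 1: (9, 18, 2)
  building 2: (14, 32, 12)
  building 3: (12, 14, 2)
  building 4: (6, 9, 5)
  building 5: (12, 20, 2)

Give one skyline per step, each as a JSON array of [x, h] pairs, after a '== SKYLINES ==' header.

== SKYLINES ==
[[9,2],[18,0]]
[[9,2],[14,12],[32,0]]
[[9,2],[14,12],[32,0]]
[[6,5],[9,2],[14,12],[32,0]]
[[6,5],[9,2],[14,12],[32,0]]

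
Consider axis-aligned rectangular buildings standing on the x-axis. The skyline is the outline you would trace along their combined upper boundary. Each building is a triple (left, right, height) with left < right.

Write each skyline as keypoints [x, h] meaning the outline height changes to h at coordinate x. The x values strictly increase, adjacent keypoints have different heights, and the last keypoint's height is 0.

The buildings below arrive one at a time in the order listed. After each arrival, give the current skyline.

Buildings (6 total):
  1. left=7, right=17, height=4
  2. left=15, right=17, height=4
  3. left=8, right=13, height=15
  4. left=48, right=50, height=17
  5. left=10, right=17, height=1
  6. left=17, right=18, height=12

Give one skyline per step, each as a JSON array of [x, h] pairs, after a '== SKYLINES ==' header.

== SKYLINES ==
[[7,4],[17,0]]
[[7,4],[17,0]]
[[7,4],[8,15],[13,4],[17,0]]
[[7,4],[8,15],[13,4],[17,0],[48,17],[50,0]]
[[7,4],[8,15],[13,4],[17,0],[48,17],[50,0]]
[[7,4],[8,15],[13,4],[17,12],[18,0],[48,17],[50,0]]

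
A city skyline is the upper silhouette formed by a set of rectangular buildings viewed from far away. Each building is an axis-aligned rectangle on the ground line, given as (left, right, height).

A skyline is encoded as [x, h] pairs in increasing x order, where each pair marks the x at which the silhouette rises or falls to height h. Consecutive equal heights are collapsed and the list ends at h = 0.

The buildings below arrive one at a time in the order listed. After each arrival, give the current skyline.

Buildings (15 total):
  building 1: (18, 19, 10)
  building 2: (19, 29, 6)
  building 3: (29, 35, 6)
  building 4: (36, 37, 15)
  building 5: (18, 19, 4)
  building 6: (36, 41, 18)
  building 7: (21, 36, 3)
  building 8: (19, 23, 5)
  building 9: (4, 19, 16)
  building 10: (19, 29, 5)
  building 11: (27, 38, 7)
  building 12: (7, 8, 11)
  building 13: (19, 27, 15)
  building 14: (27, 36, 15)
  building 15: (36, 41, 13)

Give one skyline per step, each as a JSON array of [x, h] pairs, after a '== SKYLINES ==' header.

== SKYLINES ==
[[18,10],[19,0]]
[[18,10],[19,6],[29,0]]
[[18,10],[19,6],[35,0]]
[[18,10],[19,6],[35,0],[36,15],[37,0]]
[[18,10],[19,6],[35,0],[36,15],[37,0]]
[[18,10],[19,6],[35,0],[36,18],[41,0]]
[[18,10],[19,6],[35,3],[36,18],[41,0]]
[[18,10],[19,6],[35,3],[36,18],[41,0]]
[[4,16],[19,6],[35,3],[36,18],[41,0]]
[[4,16],[19,6],[35,3],[36,18],[41,0]]
[[4,16],[19,6],[27,7],[36,18],[41,0]]
[[4,16],[19,6],[27,7],[36,18],[41,0]]
[[4,16],[19,15],[27,7],[36,18],[41,0]]
[[4,16],[19,15],[36,18],[41,0]]
[[4,16],[19,15],[36,18],[41,0]]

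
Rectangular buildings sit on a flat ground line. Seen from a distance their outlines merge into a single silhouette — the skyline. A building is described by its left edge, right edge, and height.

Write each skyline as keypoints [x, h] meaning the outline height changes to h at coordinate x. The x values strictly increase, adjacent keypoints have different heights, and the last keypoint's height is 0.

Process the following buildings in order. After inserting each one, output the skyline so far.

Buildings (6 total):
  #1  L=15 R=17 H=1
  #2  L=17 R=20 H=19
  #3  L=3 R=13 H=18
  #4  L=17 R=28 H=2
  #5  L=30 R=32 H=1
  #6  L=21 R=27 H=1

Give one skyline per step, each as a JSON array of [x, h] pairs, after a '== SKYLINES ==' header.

== SKYLINES ==
[[15,1],[17,0]]
[[15,1],[17,19],[20,0]]
[[3,18],[13,0],[15,1],[17,19],[20,0]]
[[3,18],[13,0],[15,1],[17,19],[20,2],[28,0]]
[[3,18],[13,0],[15,1],[17,19],[20,2],[28,0],[30,1],[32,0]]
[[3,18],[13,0],[15,1],[17,19],[20,2],[28,0],[30,1],[32,0]]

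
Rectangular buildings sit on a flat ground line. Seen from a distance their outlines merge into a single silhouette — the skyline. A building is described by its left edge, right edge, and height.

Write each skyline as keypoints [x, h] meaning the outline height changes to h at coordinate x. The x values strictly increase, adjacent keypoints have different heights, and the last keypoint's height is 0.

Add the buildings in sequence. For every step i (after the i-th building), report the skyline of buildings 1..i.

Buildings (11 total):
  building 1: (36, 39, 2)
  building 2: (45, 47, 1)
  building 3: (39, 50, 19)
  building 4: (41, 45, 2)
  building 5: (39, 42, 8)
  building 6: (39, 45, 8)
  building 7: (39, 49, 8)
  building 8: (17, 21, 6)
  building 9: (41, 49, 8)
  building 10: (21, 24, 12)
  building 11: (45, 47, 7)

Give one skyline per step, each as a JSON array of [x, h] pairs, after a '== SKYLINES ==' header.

== SKYLINES ==
[[36,2],[39,0]]
[[36,2],[39,0],[45,1],[47,0]]
[[36,2],[39,19],[50,0]]
[[36,2],[39,19],[50,0]]
[[36,2],[39,19],[50,0]]
[[36,2],[39,19],[50,0]]
[[36,2],[39,19],[50,0]]
[[17,6],[21,0],[36,2],[39,19],[50,0]]
[[17,6],[21,0],[36,2],[39,19],[50,0]]
[[17,6],[21,12],[24,0],[36,2],[39,19],[50,0]]
[[17,6],[21,12],[24,0],[36,2],[39,19],[50,0]]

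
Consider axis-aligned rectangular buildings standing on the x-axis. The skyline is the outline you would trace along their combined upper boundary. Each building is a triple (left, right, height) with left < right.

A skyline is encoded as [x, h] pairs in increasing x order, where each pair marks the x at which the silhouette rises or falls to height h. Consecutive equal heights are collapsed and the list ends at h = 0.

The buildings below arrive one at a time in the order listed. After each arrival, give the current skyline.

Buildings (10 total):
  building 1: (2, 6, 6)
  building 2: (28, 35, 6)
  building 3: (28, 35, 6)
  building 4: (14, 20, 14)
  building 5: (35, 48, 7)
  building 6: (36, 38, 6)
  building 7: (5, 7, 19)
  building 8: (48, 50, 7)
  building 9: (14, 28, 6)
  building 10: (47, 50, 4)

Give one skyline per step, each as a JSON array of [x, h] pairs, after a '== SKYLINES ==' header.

== SKYLINES ==
[[2,6],[6,0]]
[[2,6],[6,0],[28,6],[35,0]]
[[2,6],[6,0],[28,6],[35,0]]
[[2,6],[6,0],[14,14],[20,0],[28,6],[35,0]]
[[2,6],[6,0],[14,14],[20,0],[28,6],[35,7],[48,0]]
[[2,6],[6,0],[14,14],[20,0],[28,6],[35,7],[48,0]]
[[2,6],[5,19],[7,0],[14,14],[20,0],[28,6],[35,7],[48,0]]
[[2,6],[5,19],[7,0],[14,14],[20,0],[28,6],[35,7],[50,0]]
[[2,6],[5,19],[7,0],[14,14],[20,6],[35,7],[50,0]]
[[2,6],[5,19],[7,0],[14,14],[20,6],[35,7],[50,0]]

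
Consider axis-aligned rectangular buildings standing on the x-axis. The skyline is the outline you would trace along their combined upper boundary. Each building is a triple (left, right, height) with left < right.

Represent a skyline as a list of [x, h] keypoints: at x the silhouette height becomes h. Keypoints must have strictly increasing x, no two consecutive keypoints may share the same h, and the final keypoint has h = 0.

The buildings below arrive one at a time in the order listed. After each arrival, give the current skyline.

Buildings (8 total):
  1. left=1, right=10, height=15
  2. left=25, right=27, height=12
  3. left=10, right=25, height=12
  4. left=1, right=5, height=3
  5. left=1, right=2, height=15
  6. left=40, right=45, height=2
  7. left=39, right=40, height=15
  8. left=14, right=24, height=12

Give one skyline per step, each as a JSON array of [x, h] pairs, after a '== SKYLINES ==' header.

== SKYLINES ==
[[1,15],[10,0]]
[[1,15],[10,0],[25,12],[27,0]]
[[1,15],[10,12],[27,0]]
[[1,15],[10,12],[27,0]]
[[1,15],[10,12],[27,0]]
[[1,15],[10,12],[27,0],[40,2],[45,0]]
[[1,15],[10,12],[27,0],[39,15],[40,2],[45,0]]
[[1,15],[10,12],[27,0],[39,15],[40,2],[45,0]]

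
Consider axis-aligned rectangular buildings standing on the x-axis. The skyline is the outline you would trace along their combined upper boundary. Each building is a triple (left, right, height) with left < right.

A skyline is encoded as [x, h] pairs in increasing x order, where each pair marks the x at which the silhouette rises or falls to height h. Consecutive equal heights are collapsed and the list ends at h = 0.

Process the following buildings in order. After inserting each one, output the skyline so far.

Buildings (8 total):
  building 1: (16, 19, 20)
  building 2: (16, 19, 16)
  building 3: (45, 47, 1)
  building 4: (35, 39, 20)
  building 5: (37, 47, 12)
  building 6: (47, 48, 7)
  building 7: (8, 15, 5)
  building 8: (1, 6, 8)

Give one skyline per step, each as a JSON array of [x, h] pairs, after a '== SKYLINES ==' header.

== SKYLINES ==
[[16,20],[19,0]]
[[16,20],[19,0]]
[[16,20],[19,0],[45,1],[47,0]]
[[16,20],[19,0],[35,20],[39,0],[45,1],[47,0]]
[[16,20],[19,0],[35,20],[39,12],[47,0]]
[[16,20],[19,0],[35,20],[39,12],[47,7],[48,0]]
[[8,5],[15,0],[16,20],[19,0],[35,20],[39,12],[47,7],[48,0]]
[[1,8],[6,0],[8,5],[15,0],[16,20],[19,0],[35,20],[39,12],[47,7],[48,0]]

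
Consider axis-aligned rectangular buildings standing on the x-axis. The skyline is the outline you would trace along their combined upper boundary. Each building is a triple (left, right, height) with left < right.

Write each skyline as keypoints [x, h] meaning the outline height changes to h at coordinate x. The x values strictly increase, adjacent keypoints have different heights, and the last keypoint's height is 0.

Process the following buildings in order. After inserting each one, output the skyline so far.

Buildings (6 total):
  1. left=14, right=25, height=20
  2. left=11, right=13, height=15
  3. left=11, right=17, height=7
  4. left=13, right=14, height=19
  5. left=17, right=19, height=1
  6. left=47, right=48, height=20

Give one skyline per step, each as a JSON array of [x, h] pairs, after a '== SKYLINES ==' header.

== SKYLINES ==
[[14,20],[25,0]]
[[11,15],[13,0],[14,20],[25,0]]
[[11,15],[13,7],[14,20],[25,0]]
[[11,15],[13,19],[14,20],[25,0]]
[[11,15],[13,19],[14,20],[25,0]]
[[11,15],[13,19],[14,20],[25,0],[47,20],[48,0]]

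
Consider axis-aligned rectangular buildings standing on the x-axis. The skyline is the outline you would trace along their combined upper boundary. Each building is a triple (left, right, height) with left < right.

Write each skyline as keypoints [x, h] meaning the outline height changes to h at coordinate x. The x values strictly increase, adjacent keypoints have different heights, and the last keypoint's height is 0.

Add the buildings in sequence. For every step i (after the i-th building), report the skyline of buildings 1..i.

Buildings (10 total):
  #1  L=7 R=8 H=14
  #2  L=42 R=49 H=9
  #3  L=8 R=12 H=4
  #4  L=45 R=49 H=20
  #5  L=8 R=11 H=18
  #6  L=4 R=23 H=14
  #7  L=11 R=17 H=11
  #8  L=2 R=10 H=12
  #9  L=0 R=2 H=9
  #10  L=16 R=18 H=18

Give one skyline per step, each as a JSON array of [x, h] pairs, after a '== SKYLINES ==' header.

== SKYLINES ==
[[7,14],[8,0]]
[[7,14],[8,0],[42,9],[49,0]]
[[7,14],[8,4],[12,0],[42,9],[49,0]]
[[7,14],[8,4],[12,0],[42,9],[45,20],[49,0]]
[[7,14],[8,18],[11,4],[12,0],[42,9],[45,20],[49,0]]
[[4,14],[8,18],[11,14],[23,0],[42,9],[45,20],[49,0]]
[[4,14],[8,18],[11,14],[23,0],[42,9],[45,20],[49,0]]
[[2,12],[4,14],[8,18],[11,14],[23,0],[42,9],[45,20],[49,0]]
[[0,9],[2,12],[4,14],[8,18],[11,14],[23,0],[42,9],[45,20],[49,0]]
[[0,9],[2,12],[4,14],[8,18],[11,14],[16,18],[18,14],[23,0],[42,9],[45,20],[49,0]]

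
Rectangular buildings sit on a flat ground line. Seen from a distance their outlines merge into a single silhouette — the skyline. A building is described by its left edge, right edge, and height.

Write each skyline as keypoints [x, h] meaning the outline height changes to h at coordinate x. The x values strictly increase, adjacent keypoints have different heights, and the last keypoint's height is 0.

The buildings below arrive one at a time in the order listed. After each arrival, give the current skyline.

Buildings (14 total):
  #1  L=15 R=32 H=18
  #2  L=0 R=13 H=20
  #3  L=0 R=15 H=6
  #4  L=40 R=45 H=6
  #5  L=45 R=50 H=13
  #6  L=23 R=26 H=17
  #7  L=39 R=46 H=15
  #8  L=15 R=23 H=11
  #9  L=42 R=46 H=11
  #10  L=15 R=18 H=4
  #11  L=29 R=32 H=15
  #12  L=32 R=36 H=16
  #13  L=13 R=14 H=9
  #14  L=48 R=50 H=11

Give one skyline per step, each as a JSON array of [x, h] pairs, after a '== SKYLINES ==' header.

== SKYLINES ==
[[15,18],[32,0]]
[[0,20],[13,0],[15,18],[32,0]]
[[0,20],[13,6],[15,18],[32,0]]
[[0,20],[13,6],[15,18],[32,0],[40,6],[45,0]]
[[0,20],[13,6],[15,18],[32,0],[40,6],[45,13],[50,0]]
[[0,20],[13,6],[15,18],[32,0],[40,6],[45,13],[50,0]]
[[0,20],[13,6],[15,18],[32,0],[39,15],[46,13],[50,0]]
[[0,20],[13,6],[15,18],[32,0],[39,15],[46,13],[50,0]]
[[0,20],[13,6],[15,18],[32,0],[39,15],[46,13],[50,0]]
[[0,20],[13,6],[15,18],[32,0],[39,15],[46,13],[50,0]]
[[0,20],[13,6],[15,18],[32,0],[39,15],[46,13],[50,0]]
[[0,20],[13,6],[15,18],[32,16],[36,0],[39,15],[46,13],[50,0]]
[[0,20],[13,9],[14,6],[15,18],[32,16],[36,0],[39,15],[46,13],[50,0]]
[[0,20],[13,9],[14,6],[15,18],[32,16],[36,0],[39,15],[46,13],[50,0]]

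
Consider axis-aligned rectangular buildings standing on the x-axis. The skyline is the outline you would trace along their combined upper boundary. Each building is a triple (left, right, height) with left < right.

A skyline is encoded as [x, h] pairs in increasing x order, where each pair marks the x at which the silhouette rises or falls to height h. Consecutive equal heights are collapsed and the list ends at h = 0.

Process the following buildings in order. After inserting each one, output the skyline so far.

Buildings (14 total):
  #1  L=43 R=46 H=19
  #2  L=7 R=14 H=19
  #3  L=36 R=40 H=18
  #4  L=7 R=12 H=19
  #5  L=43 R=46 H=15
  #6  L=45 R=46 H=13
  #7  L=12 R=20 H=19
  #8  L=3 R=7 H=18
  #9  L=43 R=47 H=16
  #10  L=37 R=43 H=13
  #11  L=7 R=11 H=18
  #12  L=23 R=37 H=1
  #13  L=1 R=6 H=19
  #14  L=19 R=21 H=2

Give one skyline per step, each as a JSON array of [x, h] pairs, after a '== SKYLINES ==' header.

== SKYLINES ==
[[43,19],[46,0]]
[[7,19],[14,0],[43,19],[46,0]]
[[7,19],[14,0],[36,18],[40,0],[43,19],[46,0]]
[[7,19],[14,0],[36,18],[40,0],[43,19],[46,0]]
[[7,19],[14,0],[36,18],[40,0],[43,19],[46,0]]
[[7,19],[14,0],[36,18],[40,0],[43,19],[46,0]]
[[7,19],[20,0],[36,18],[40,0],[43,19],[46,0]]
[[3,18],[7,19],[20,0],[36,18],[40,0],[43,19],[46,0]]
[[3,18],[7,19],[20,0],[36,18],[40,0],[43,19],[46,16],[47,0]]
[[3,18],[7,19],[20,0],[36,18],[40,13],[43,19],[46,16],[47,0]]
[[3,18],[7,19],[20,0],[36,18],[40,13],[43,19],[46,16],[47,0]]
[[3,18],[7,19],[20,0],[23,1],[36,18],[40,13],[43,19],[46,16],[47,0]]
[[1,19],[6,18],[7,19],[20,0],[23,1],[36,18],[40,13],[43,19],[46,16],[47,0]]
[[1,19],[6,18],[7,19],[20,2],[21,0],[23,1],[36,18],[40,13],[43,19],[46,16],[47,0]]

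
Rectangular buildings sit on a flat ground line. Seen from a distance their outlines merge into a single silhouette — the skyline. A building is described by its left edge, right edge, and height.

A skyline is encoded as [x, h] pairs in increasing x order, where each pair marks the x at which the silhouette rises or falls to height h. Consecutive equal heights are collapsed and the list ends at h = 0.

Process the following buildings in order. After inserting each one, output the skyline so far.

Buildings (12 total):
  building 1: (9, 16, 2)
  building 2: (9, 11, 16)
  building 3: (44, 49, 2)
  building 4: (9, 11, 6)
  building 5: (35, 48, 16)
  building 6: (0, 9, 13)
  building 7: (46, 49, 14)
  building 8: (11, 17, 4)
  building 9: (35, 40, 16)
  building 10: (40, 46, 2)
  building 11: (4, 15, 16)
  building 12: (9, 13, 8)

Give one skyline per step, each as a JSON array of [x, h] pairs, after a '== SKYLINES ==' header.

== SKYLINES ==
[[9,2],[16,0]]
[[9,16],[11,2],[16,0]]
[[9,16],[11,2],[16,0],[44,2],[49,0]]
[[9,16],[11,2],[16,0],[44,2],[49,0]]
[[9,16],[11,2],[16,0],[35,16],[48,2],[49,0]]
[[0,13],[9,16],[11,2],[16,0],[35,16],[48,2],[49,0]]
[[0,13],[9,16],[11,2],[16,0],[35,16],[48,14],[49,0]]
[[0,13],[9,16],[11,4],[17,0],[35,16],[48,14],[49,0]]
[[0,13],[9,16],[11,4],[17,0],[35,16],[48,14],[49,0]]
[[0,13],[9,16],[11,4],[17,0],[35,16],[48,14],[49,0]]
[[0,13],[4,16],[15,4],[17,0],[35,16],[48,14],[49,0]]
[[0,13],[4,16],[15,4],[17,0],[35,16],[48,14],[49,0]]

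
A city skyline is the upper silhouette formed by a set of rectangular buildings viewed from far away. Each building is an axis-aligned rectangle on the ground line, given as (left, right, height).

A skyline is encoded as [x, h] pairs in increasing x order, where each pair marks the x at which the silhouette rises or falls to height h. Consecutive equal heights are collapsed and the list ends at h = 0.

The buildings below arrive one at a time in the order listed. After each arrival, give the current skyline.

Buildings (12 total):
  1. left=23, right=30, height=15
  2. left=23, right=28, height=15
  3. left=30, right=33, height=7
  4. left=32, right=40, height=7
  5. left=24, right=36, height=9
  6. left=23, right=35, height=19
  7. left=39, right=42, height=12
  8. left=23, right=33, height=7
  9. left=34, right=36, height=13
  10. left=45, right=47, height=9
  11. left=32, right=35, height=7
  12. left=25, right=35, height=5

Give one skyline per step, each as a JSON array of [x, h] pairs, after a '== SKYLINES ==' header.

== SKYLINES ==
[[23,15],[30,0]]
[[23,15],[30,0]]
[[23,15],[30,7],[33,0]]
[[23,15],[30,7],[40,0]]
[[23,15],[30,9],[36,7],[40,0]]
[[23,19],[35,9],[36,7],[40,0]]
[[23,19],[35,9],[36,7],[39,12],[42,0]]
[[23,19],[35,9],[36,7],[39,12],[42,0]]
[[23,19],[35,13],[36,7],[39,12],[42,0]]
[[23,19],[35,13],[36,7],[39,12],[42,0],[45,9],[47,0]]
[[23,19],[35,13],[36,7],[39,12],[42,0],[45,9],[47,0]]
[[23,19],[35,13],[36,7],[39,12],[42,0],[45,9],[47,0]]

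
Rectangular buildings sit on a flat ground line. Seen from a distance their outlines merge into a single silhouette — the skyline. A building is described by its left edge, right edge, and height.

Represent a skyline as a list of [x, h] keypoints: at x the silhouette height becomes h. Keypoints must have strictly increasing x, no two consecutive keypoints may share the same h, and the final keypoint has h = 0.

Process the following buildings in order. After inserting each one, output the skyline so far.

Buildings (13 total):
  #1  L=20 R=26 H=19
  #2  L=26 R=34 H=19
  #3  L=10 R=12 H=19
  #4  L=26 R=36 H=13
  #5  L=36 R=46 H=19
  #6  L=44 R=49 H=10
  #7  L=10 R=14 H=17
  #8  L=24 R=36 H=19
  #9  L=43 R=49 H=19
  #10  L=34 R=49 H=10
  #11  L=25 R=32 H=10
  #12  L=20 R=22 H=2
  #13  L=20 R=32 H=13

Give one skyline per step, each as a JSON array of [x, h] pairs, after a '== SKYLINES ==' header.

== SKYLINES ==
[[20,19],[26,0]]
[[20,19],[34,0]]
[[10,19],[12,0],[20,19],[34,0]]
[[10,19],[12,0],[20,19],[34,13],[36,0]]
[[10,19],[12,0],[20,19],[34,13],[36,19],[46,0]]
[[10,19],[12,0],[20,19],[34,13],[36,19],[46,10],[49,0]]
[[10,19],[12,17],[14,0],[20,19],[34,13],[36,19],[46,10],[49,0]]
[[10,19],[12,17],[14,0],[20,19],[46,10],[49,0]]
[[10,19],[12,17],[14,0],[20,19],[49,0]]
[[10,19],[12,17],[14,0],[20,19],[49,0]]
[[10,19],[12,17],[14,0],[20,19],[49,0]]
[[10,19],[12,17],[14,0],[20,19],[49,0]]
[[10,19],[12,17],[14,0],[20,19],[49,0]]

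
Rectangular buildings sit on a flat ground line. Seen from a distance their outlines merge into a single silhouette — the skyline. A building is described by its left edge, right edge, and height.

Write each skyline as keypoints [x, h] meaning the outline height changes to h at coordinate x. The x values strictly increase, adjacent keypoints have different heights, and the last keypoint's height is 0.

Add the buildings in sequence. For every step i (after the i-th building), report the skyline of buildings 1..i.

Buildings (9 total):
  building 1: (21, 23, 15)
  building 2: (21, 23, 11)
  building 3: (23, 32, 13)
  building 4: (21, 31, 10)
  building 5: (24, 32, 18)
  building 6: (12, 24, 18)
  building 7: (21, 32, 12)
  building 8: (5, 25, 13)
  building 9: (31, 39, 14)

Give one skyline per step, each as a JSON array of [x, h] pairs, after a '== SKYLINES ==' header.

== SKYLINES ==
[[21,15],[23,0]]
[[21,15],[23,0]]
[[21,15],[23,13],[32,0]]
[[21,15],[23,13],[32,0]]
[[21,15],[23,13],[24,18],[32,0]]
[[12,18],[32,0]]
[[12,18],[32,0]]
[[5,13],[12,18],[32,0]]
[[5,13],[12,18],[32,14],[39,0]]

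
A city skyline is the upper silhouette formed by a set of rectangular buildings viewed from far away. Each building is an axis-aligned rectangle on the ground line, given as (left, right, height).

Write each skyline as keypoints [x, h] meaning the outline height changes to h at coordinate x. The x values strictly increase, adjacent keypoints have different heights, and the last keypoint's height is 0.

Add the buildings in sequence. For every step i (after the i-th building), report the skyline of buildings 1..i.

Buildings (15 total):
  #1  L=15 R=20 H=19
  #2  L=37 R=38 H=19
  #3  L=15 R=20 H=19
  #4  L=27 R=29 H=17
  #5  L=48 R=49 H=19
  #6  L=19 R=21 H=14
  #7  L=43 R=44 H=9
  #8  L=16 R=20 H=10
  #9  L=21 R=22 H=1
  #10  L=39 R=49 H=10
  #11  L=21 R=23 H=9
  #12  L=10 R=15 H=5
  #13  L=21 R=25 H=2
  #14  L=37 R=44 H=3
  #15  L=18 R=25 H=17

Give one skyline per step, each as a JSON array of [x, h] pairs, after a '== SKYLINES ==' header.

== SKYLINES ==
[[15,19],[20,0]]
[[15,19],[20,0],[37,19],[38,0]]
[[15,19],[20,0],[37,19],[38,0]]
[[15,19],[20,0],[27,17],[29,0],[37,19],[38,0]]
[[15,19],[20,0],[27,17],[29,0],[37,19],[38,0],[48,19],[49,0]]
[[15,19],[20,14],[21,0],[27,17],[29,0],[37,19],[38,0],[48,19],[49,0]]
[[15,19],[20,14],[21,0],[27,17],[29,0],[37,19],[38,0],[43,9],[44,0],[48,19],[49,0]]
[[15,19],[20,14],[21,0],[27,17],[29,0],[37,19],[38,0],[43,9],[44,0],[48,19],[49,0]]
[[15,19],[20,14],[21,1],[22,0],[27,17],[29,0],[37,19],[38,0],[43,9],[44,0],[48,19],[49,0]]
[[15,19],[20,14],[21,1],[22,0],[27,17],[29,0],[37,19],[38,0],[39,10],[48,19],[49,0]]
[[15,19],[20,14],[21,9],[23,0],[27,17],[29,0],[37,19],[38,0],[39,10],[48,19],[49,0]]
[[10,5],[15,19],[20,14],[21,9],[23,0],[27,17],[29,0],[37,19],[38,0],[39,10],[48,19],[49,0]]
[[10,5],[15,19],[20,14],[21,9],[23,2],[25,0],[27,17],[29,0],[37,19],[38,0],[39,10],[48,19],[49,0]]
[[10,5],[15,19],[20,14],[21,9],[23,2],[25,0],[27,17],[29,0],[37,19],[38,3],[39,10],[48,19],[49,0]]
[[10,5],[15,19],[20,17],[25,0],[27,17],[29,0],[37,19],[38,3],[39,10],[48,19],[49,0]]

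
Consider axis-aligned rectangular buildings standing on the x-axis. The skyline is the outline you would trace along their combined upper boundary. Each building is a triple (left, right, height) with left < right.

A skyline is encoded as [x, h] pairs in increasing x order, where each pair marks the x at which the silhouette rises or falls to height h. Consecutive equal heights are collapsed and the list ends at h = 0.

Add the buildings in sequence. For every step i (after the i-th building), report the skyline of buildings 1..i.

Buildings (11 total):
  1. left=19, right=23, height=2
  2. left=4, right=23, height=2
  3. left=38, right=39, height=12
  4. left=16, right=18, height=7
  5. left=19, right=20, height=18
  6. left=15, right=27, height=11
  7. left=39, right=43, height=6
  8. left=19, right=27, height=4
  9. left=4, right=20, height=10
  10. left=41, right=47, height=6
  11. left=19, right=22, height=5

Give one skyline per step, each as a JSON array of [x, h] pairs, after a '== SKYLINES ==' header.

== SKYLINES ==
[[19,2],[23,0]]
[[4,2],[23,0]]
[[4,2],[23,0],[38,12],[39,0]]
[[4,2],[16,7],[18,2],[23,0],[38,12],[39,0]]
[[4,2],[16,7],[18,2],[19,18],[20,2],[23,0],[38,12],[39,0]]
[[4,2],[15,11],[19,18],[20,11],[27,0],[38,12],[39,0]]
[[4,2],[15,11],[19,18],[20,11],[27,0],[38,12],[39,6],[43,0]]
[[4,2],[15,11],[19,18],[20,11],[27,0],[38,12],[39,6],[43,0]]
[[4,10],[15,11],[19,18],[20,11],[27,0],[38,12],[39,6],[43,0]]
[[4,10],[15,11],[19,18],[20,11],[27,0],[38,12],[39,6],[47,0]]
[[4,10],[15,11],[19,18],[20,11],[27,0],[38,12],[39,6],[47,0]]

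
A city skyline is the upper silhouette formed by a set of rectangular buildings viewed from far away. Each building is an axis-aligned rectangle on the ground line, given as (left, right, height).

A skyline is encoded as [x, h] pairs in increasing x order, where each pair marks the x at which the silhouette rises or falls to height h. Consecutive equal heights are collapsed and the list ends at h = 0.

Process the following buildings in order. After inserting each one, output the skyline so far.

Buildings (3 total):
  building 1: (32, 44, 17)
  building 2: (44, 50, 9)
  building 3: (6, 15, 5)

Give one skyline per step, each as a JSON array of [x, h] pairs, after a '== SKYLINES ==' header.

== SKYLINES ==
[[32,17],[44,0]]
[[32,17],[44,9],[50,0]]
[[6,5],[15,0],[32,17],[44,9],[50,0]]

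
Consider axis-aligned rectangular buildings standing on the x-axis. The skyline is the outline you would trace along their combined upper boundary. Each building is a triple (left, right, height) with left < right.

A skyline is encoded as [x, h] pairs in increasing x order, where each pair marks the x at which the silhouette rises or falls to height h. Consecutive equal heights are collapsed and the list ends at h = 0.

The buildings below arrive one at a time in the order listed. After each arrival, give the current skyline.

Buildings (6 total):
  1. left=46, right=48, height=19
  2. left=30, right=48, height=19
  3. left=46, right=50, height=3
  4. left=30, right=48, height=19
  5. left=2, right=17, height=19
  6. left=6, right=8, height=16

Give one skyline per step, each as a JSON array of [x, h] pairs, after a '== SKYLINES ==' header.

== SKYLINES ==
[[46,19],[48,0]]
[[30,19],[48,0]]
[[30,19],[48,3],[50,0]]
[[30,19],[48,3],[50,0]]
[[2,19],[17,0],[30,19],[48,3],[50,0]]
[[2,19],[17,0],[30,19],[48,3],[50,0]]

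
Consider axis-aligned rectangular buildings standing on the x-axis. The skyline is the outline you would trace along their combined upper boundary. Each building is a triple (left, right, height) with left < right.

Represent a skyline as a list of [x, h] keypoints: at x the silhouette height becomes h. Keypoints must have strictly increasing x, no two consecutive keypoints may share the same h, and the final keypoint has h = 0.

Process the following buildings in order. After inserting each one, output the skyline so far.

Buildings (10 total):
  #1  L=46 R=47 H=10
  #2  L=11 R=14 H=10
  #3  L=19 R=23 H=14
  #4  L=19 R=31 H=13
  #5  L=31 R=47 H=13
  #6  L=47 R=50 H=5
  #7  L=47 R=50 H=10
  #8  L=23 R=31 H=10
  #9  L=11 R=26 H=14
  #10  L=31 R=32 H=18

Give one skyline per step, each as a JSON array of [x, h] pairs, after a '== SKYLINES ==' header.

== SKYLINES ==
[[46,10],[47,0]]
[[11,10],[14,0],[46,10],[47,0]]
[[11,10],[14,0],[19,14],[23,0],[46,10],[47,0]]
[[11,10],[14,0],[19,14],[23,13],[31,0],[46,10],[47,0]]
[[11,10],[14,0],[19,14],[23,13],[47,0]]
[[11,10],[14,0],[19,14],[23,13],[47,5],[50,0]]
[[11,10],[14,0],[19,14],[23,13],[47,10],[50,0]]
[[11,10],[14,0],[19,14],[23,13],[47,10],[50,0]]
[[11,14],[26,13],[47,10],[50,0]]
[[11,14],[26,13],[31,18],[32,13],[47,10],[50,0]]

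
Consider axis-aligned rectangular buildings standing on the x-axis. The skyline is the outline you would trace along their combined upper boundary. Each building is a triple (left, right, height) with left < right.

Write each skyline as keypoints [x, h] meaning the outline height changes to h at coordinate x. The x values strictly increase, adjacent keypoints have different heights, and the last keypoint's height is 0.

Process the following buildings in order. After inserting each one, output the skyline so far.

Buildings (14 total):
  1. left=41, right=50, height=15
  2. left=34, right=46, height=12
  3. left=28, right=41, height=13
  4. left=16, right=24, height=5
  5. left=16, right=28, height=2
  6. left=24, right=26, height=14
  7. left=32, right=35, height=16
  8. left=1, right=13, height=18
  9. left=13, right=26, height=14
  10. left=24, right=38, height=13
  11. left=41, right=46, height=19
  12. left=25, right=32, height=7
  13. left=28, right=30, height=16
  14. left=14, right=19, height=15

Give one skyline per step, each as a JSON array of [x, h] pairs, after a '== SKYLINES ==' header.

== SKYLINES ==
[[41,15],[50,0]]
[[34,12],[41,15],[50,0]]
[[28,13],[41,15],[50,0]]
[[16,5],[24,0],[28,13],[41,15],[50,0]]
[[16,5],[24,2],[28,13],[41,15],[50,0]]
[[16,5],[24,14],[26,2],[28,13],[41,15],[50,0]]
[[16,5],[24,14],[26,2],[28,13],[32,16],[35,13],[41,15],[50,0]]
[[1,18],[13,0],[16,5],[24,14],[26,2],[28,13],[32,16],[35,13],[41,15],[50,0]]
[[1,18],[13,14],[26,2],[28,13],[32,16],[35,13],[41,15],[50,0]]
[[1,18],[13,14],[26,13],[32,16],[35,13],[41,15],[50,0]]
[[1,18],[13,14],[26,13],[32,16],[35,13],[41,19],[46,15],[50,0]]
[[1,18],[13,14],[26,13],[32,16],[35,13],[41,19],[46,15],[50,0]]
[[1,18],[13,14],[26,13],[28,16],[30,13],[32,16],[35,13],[41,19],[46,15],[50,0]]
[[1,18],[13,14],[14,15],[19,14],[26,13],[28,16],[30,13],[32,16],[35,13],[41,19],[46,15],[50,0]]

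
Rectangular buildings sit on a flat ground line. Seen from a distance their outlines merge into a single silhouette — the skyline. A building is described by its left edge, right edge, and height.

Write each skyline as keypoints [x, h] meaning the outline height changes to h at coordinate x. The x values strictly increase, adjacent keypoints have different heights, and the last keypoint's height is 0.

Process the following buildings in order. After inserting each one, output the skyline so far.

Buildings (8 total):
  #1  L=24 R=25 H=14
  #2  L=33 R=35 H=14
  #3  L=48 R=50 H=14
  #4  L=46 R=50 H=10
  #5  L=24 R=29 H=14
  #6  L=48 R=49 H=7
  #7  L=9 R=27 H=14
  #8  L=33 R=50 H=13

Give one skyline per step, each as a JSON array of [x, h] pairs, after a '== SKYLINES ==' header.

== SKYLINES ==
[[24,14],[25,0]]
[[24,14],[25,0],[33,14],[35,0]]
[[24,14],[25,0],[33,14],[35,0],[48,14],[50,0]]
[[24,14],[25,0],[33,14],[35,0],[46,10],[48,14],[50,0]]
[[24,14],[29,0],[33,14],[35,0],[46,10],[48,14],[50,0]]
[[24,14],[29,0],[33,14],[35,0],[46,10],[48,14],[50,0]]
[[9,14],[29,0],[33,14],[35,0],[46,10],[48,14],[50,0]]
[[9,14],[29,0],[33,14],[35,13],[48,14],[50,0]]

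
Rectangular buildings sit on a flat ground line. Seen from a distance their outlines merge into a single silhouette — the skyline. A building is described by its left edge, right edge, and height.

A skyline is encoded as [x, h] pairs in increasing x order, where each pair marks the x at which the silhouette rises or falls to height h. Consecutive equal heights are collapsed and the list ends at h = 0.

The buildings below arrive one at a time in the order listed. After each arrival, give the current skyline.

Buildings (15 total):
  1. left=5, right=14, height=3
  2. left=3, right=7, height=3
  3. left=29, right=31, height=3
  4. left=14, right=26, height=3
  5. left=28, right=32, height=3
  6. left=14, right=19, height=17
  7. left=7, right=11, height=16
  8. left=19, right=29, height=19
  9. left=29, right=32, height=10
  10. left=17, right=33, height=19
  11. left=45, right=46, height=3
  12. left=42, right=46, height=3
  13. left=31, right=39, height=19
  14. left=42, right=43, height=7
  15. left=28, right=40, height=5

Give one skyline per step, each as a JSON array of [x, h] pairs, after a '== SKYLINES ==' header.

== SKYLINES ==
[[5,3],[14,0]]
[[3,3],[14,0]]
[[3,3],[14,0],[29,3],[31,0]]
[[3,3],[26,0],[29,3],[31,0]]
[[3,3],[26,0],[28,3],[32,0]]
[[3,3],[14,17],[19,3],[26,0],[28,3],[32,0]]
[[3,3],[7,16],[11,3],[14,17],[19,3],[26,0],[28,3],[32,0]]
[[3,3],[7,16],[11,3],[14,17],[19,19],[29,3],[32,0]]
[[3,3],[7,16],[11,3],[14,17],[19,19],[29,10],[32,0]]
[[3,3],[7,16],[11,3],[14,17],[17,19],[33,0]]
[[3,3],[7,16],[11,3],[14,17],[17,19],[33,0],[45,3],[46,0]]
[[3,3],[7,16],[11,3],[14,17],[17,19],[33,0],[42,3],[46,0]]
[[3,3],[7,16],[11,3],[14,17],[17,19],[39,0],[42,3],[46,0]]
[[3,3],[7,16],[11,3],[14,17],[17,19],[39,0],[42,7],[43,3],[46,0]]
[[3,3],[7,16],[11,3],[14,17],[17,19],[39,5],[40,0],[42,7],[43,3],[46,0]]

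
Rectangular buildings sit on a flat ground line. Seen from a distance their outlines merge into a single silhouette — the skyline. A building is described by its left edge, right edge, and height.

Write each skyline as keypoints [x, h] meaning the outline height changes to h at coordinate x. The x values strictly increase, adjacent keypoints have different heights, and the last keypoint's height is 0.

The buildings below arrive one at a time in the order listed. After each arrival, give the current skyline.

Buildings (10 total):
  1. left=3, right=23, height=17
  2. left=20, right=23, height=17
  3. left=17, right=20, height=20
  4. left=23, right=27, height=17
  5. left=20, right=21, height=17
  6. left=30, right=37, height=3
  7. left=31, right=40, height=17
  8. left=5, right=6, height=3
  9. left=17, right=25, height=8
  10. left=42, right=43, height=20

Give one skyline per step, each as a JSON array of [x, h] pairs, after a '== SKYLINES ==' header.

== SKYLINES ==
[[3,17],[23,0]]
[[3,17],[23,0]]
[[3,17],[17,20],[20,17],[23,0]]
[[3,17],[17,20],[20,17],[27,0]]
[[3,17],[17,20],[20,17],[27,0]]
[[3,17],[17,20],[20,17],[27,0],[30,3],[37,0]]
[[3,17],[17,20],[20,17],[27,0],[30,3],[31,17],[40,0]]
[[3,17],[17,20],[20,17],[27,0],[30,3],[31,17],[40,0]]
[[3,17],[17,20],[20,17],[27,0],[30,3],[31,17],[40,0]]
[[3,17],[17,20],[20,17],[27,0],[30,3],[31,17],[40,0],[42,20],[43,0]]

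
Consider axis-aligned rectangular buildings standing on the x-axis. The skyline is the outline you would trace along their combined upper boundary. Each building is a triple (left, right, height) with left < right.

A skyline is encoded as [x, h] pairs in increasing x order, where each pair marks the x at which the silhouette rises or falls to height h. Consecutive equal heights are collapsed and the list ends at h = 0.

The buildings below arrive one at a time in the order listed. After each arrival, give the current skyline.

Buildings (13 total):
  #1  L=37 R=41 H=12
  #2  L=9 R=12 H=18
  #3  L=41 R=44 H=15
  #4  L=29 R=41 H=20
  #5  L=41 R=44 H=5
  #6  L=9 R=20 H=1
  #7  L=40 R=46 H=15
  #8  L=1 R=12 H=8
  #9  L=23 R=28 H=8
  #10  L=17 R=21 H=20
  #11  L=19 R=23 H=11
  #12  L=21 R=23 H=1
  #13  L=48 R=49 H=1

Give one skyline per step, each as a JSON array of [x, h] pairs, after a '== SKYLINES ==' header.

== SKYLINES ==
[[37,12],[41,0]]
[[9,18],[12,0],[37,12],[41,0]]
[[9,18],[12,0],[37,12],[41,15],[44,0]]
[[9,18],[12,0],[29,20],[41,15],[44,0]]
[[9,18],[12,0],[29,20],[41,15],[44,0]]
[[9,18],[12,1],[20,0],[29,20],[41,15],[44,0]]
[[9,18],[12,1],[20,0],[29,20],[41,15],[46,0]]
[[1,8],[9,18],[12,1],[20,0],[29,20],[41,15],[46,0]]
[[1,8],[9,18],[12,1],[20,0],[23,8],[28,0],[29,20],[41,15],[46,0]]
[[1,8],[9,18],[12,1],[17,20],[21,0],[23,8],[28,0],[29,20],[41,15],[46,0]]
[[1,8],[9,18],[12,1],[17,20],[21,11],[23,8],[28,0],[29,20],[41,15],[46,0]]
[[1,8],[9,18],[12,1],[17,20],[21,11],[23,8],[28,0],[29,20],[41,15],[46,0]]
[[1,8],[9,18],[12,1],[17,20],[21,11],[23,8],[28,0],[29,20],[41,15],[46,0],[48,1],[49,0]]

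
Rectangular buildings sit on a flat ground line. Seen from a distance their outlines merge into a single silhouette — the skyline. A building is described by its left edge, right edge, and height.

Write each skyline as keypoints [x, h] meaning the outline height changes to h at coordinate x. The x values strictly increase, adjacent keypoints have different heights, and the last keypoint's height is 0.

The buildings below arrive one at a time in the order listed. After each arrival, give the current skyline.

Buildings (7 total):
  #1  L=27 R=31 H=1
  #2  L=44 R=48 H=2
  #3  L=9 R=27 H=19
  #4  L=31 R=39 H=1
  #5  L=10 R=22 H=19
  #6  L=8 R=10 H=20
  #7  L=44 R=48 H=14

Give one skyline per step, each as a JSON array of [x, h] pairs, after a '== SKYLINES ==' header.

== SKYLINES ==
[[27,1],[31,0]]
[[27,1],[31,0],[44,2],[48,0]]
[[9,19],[27,1],[31,0],[44,2],[48,0]]
[[9,19],[27,1],[39,0],[44,2],[48,0]]
[[9,19],[27,1],[39,0],[44,2],[48,0]]
[[8,20],[10,19],[27,1],[39,0],[44,2],[48,0]]
[[8,20],[10,19],[27,1],[39,0],[44,14],[48,0]]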